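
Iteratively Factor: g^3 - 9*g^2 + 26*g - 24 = (g - 4)*(g^2 - 5*g + 6) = (g - 4)*(g - 2)*(g - 3)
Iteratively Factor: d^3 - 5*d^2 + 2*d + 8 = (d - 4)*(d^2 - d - 2) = (d - 4)*(d - 2)*(d + 1)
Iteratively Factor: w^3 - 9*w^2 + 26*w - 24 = (w - 3)*(w^2 - 6*w + 8) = (w - 4)*(w - 3)*(w - 2)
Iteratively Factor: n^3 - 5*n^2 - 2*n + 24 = (n + 2)*(n^2 - 7*n + 12) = (n - 3)*(n + 2)*(n - 4)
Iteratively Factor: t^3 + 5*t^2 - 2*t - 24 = (t + 3)*(t^2 + 2*t - 8) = (t + 3)*(t + 4)*(t - 2)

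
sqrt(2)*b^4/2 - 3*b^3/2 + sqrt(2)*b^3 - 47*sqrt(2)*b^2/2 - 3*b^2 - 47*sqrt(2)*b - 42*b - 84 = (b + 2)*(b - 6*sqrt(2))*(b + 7*sqrt(2)/2)*(sqrt(2)*b/2 + 1)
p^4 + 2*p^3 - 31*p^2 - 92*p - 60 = (p - 6)*(p + 1)*(p + 2)*(p + 5)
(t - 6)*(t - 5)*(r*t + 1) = r*t^3 - 11*r*t^2 + 30*r*t + t^2 - 11*t + 30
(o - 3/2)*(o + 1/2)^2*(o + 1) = o^4 + o^3/2 - 7*o^2/4 - 13*o/8 - 3/8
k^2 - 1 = (k - 1)*(k + 1)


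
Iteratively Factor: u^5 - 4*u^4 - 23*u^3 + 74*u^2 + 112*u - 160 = (u - 4)*(u^4 - 23*u^2 - 18*u + 40) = (u - 4)*(u - 1)*(u^3 + u^2 - 22*u - 40) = (u - 4)*(u - 1)*(u + 4)*(u^2 - 3*u - 10) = (u - 4)*(u - 1)*(u + 2)*(u + 4)*(u - 5)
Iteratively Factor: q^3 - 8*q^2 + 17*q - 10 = (q - 5)*(q^2 - 3*q + 2) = (q - 5)*(q - 2)*(q - 1)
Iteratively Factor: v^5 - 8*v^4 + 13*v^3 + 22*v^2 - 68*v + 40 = (v - 1)*(v^4 - 7*v^3 + 6*v^2 + 28*v - 40) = (v - 1)*(v + 2)*(v^3 - 9*v^2 + 24*v - 20) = (v - 2)*(v - 1)*(v + 2)*(v^2 - 7*v + 10) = (v - 2)^2*(v - 1)*(v + 2)*(v - 5)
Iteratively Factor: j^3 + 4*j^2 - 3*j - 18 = (j - 2)*(j^2 + 6*j + 9) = (j - 2)*(j + 3)*(j + 3)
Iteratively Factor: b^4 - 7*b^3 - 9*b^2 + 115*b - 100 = (b - 1)*(b^3 - 6*b^2 - 15*b + 100) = (b - 5)*(b - 1)*(b^2 - b - 20) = (b - 5)*(b - 1)*(b + 4)*(b - 5)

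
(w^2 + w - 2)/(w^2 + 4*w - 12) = (w^2 + w - 2)/(w^2 + 4*w - 12)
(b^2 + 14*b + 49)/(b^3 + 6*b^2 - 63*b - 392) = 1/(b - 8)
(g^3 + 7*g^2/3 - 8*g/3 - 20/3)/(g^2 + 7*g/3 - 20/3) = (g^2 + 4*g + 4)/(g + 4)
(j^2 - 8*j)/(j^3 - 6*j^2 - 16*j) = 1/(j + 2)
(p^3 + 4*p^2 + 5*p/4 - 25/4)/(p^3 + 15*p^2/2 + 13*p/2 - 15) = (p + 5/2)/(p + 6)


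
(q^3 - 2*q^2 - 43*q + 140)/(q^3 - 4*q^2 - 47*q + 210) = (q - 4)/(q - 6)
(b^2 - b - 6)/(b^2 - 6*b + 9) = (b + 2)/(b - 3)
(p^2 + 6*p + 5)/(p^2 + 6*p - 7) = (p^2 + 6*p + 5)/(p^2 + 6*p - 7)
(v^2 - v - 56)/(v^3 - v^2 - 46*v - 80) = (v + 7)/(v^2 + 7*v + 10)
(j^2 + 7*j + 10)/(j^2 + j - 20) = (j + 2)/(j - 4)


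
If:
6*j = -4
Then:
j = -2/3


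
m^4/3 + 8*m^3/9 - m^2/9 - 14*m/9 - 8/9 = (m/3 + 1/3)*(m - 4/3)*(m + 1)*(m + 2)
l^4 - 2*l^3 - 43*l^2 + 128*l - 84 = (l - 6)*(l - 2)*(l - 1)*(l + 7)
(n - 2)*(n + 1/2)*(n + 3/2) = n^3 - 13*n/4 - 3/2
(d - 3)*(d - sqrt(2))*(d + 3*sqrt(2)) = d^3 - 3*d^2 + 2*sqrt(2)*d^2 - 6*sqrt(2)*d - 6*d + 18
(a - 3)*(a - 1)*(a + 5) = a^3 + a^2 - 17*a + 15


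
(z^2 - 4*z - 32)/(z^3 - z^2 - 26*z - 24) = (z - 8)/(z^2 - 5*z - 6)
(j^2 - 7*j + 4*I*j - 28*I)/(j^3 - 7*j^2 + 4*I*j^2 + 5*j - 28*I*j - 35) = (j + 4*I)/(j^2 + 4*I*j + 5)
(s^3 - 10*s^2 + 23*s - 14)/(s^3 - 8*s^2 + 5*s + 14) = (s - 1)/(s + 1)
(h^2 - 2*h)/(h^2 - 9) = h*(h - 2)/(h^2 - 9)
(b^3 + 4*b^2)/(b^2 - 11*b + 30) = b^2*(b + 4)/(b^2 - 11*b + 30)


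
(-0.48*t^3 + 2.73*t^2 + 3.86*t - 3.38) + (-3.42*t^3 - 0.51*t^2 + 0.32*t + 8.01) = -3.9*t^3 + 2.22*t^2 + 4.18*t + 4.63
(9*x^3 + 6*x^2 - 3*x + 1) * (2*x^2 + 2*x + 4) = 18*x^5 + 30*x^4 + 42*x^3 + 20*x^2 - 10*x + 4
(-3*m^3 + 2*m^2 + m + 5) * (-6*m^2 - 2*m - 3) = 18*m^5 - 6*m^4 - m^3 - 38*m^2 - 13*m - 15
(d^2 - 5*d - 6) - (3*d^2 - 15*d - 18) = -2*d^2 + 10*d + 12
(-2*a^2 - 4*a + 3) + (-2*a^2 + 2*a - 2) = -4*a^2 - 2*a + 1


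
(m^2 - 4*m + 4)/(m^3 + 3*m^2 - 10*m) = (m - 2)/(m*(m + 5))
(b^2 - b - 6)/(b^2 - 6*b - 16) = (b - 3)/(b - 8)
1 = 1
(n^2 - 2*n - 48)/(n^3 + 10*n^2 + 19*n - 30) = (n - 8)/(n^2 + 4*n - 5)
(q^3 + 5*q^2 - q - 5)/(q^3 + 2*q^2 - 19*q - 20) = (q - 1)/(q - 4)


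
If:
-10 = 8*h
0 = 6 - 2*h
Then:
No Solution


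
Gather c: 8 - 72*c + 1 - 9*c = 9 - 81*c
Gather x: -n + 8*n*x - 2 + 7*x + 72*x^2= -n + 72*x^2 + x*(8*n + 7) - 2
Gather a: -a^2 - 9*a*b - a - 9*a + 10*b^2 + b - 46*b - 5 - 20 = -a^2 + a*(-9*b - 10) + 10*b^2 - 45*b - 25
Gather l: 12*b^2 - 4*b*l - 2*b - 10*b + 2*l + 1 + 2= 12*b^2 - 12*b + l*(2 - 4*b) + 3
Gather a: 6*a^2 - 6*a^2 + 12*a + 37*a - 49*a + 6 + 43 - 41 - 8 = 0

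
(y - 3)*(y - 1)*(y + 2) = y^3 - 2*y^2 - 5*y + 6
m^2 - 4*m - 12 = (m - 6)*(m + 2)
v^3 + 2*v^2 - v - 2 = (v - 1)*(v + 1)*(v + 2)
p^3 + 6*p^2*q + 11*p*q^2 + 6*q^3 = (p + q)*(p + 2*q)*(p + 3*q)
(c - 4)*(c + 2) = c^2 - 2*c - 8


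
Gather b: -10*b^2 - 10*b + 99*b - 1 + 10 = -10*b^2 + 89*b + 9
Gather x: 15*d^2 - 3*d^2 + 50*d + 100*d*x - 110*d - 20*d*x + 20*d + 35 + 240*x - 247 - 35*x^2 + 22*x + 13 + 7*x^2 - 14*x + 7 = 12*d^2 - 40*d - 28*x^2 + x*(80*d + 248) - 192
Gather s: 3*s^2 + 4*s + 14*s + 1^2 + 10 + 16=3*s^2 + 18*s + 27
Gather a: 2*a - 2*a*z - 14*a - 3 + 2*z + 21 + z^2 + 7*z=a*(-2*z - 12) + z^2 + 9*z + 18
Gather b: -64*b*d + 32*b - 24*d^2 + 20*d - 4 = b*(32 - 64*d) - 24*d^2 + 20*d - 4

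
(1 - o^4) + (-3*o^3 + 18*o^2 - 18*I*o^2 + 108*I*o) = -o^4 - 3*o^3 + 18*o^2 - 18*I*o^2 + 108*I*o + 1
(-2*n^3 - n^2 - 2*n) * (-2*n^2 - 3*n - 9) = 4*n^5 + 8*n^4 + 25*n^3 + 15*n^2 + 18*n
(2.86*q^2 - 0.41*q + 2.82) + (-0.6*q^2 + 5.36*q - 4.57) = 2.26*q^2 + 4.95*q - 1.75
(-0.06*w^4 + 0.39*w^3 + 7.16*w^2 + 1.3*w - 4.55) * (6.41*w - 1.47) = -0.3846*w^5 + 2.5881*w^4 + 45.3223*w^3 - 2.1922*w^2 - 31.0765*w + 6.6885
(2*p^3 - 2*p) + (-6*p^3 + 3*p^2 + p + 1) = -4*p^3 + 3*p^2 - p + 1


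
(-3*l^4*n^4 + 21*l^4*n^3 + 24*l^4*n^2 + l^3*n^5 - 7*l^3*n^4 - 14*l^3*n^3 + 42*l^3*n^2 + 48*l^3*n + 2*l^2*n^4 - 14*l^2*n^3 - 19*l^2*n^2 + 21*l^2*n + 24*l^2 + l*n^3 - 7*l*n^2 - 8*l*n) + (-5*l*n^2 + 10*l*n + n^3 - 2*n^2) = -3*l^4*n^4 + 21*l^4*n^3 + 24*l^4*n^2 + l^3*n^5 - 7*l^3*n^4 - 14*l^3*n^3 + 42*l^3*n^2 + 48*l^3*n + 2*l^2*n^4 - 14*l^2*n^3 - 19*l^2*n^2 + 21*l^2*n + 24*l^2 + l*n^3 - 12*l*n^2 + 2*l*n + n^3 - 2*n^2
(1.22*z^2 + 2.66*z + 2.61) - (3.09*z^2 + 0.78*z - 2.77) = -1.87*z^2 + 1.88*z + 5.38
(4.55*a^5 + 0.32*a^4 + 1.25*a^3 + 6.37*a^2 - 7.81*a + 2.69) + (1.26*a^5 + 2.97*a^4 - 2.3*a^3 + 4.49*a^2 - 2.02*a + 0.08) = 5.81*a^5 + 3.29*a^4 - 1.05*a^3 + 10.86*a^2 - 9.83*a + 2.77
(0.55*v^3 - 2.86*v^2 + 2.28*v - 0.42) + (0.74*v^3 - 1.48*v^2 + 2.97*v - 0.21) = 1.29*v^3 - 4.34*v^2 + 5.25*v - 0.63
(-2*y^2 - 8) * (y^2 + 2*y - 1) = -2*y^4 - 4*y^3 - 6*y^2 - 16*y + 8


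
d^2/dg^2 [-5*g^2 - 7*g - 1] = -10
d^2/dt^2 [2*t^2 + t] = 4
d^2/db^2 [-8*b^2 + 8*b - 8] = -16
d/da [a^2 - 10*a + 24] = 2*a - 10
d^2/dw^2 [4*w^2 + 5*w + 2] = 8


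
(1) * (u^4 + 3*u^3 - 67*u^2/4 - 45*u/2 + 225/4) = u^4 + 3*u^3 - 67*u^2/4 - 45*u/2 + 225/4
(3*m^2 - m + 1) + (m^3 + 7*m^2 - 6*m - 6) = m^3 + 10*m^2 - 7*m - 5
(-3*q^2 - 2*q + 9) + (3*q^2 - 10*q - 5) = 4 - 12*q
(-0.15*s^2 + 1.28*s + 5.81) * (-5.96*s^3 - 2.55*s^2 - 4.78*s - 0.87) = 0.894*s^5 - 7.2463*s^4 - 37.1746*s^3 - 20.8034*s^2 - 28.8854*s - 5.0547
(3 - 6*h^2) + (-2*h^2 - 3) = -8*h^2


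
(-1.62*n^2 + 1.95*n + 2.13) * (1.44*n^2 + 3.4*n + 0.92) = -2.3328*n^4 - 2.7*n^3 + 8.2068*n^2 + 9.036*n + 1.9596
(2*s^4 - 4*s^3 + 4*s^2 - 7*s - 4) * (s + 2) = 2*s^5 - 4*s^3 + s^2 - 18*s - 8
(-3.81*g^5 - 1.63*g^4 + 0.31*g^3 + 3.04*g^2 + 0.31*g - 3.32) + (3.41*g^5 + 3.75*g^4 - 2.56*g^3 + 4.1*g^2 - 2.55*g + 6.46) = -0.4*g^5 + 2.12*g^4 - 2.25*g^3 + 7.14*g^2 - 2.24*g + 3.14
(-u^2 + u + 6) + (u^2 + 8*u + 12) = 9*u + 18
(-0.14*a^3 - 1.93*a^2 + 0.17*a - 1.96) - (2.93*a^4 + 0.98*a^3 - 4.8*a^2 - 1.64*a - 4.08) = -2.93*a^4 - 1.12*a^3 + 2.87*a^2 + 1.81*a + 2.12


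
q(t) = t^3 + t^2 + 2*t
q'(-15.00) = 647.00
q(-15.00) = -3180.00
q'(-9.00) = 227.00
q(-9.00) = -666.00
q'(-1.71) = 7.35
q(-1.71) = -5.50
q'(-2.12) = 11.24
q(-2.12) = -9.27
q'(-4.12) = 44.68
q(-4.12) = -61.20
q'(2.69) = 29.09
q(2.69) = 32.08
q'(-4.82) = 62.06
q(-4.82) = -98.39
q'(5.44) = 101.66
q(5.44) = 201.46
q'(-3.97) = 41.34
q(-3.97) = -54.75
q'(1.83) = 15.71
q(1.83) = 13.14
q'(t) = 3*t^2 + 2*t + 2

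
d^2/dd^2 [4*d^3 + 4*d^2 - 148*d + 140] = 24*d + 8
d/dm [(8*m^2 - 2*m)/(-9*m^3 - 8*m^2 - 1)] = 2*(m^2*(4*m - 1)*(27*m + 16) + (1 - 8*m)*(9*m^3 + 8*m^2 + 1))/(9*m^3 + 8*m^2 + 1)^2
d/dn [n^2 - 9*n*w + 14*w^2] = 2*n - 9*w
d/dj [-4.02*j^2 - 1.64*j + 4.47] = -8.04*j - 1.64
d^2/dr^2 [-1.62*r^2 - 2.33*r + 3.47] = -3.24000000000000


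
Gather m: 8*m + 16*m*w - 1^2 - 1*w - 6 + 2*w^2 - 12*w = m*(16*w + 8) + 2*w^2 - 13*w - 7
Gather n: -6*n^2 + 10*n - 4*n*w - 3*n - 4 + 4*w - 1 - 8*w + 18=-6*n^2 + n*(7 - 4*w) - 4*w + 13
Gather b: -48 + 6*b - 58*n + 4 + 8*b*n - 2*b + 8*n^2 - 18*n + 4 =b*(8*n + 4) + 8*n^2 - 76*n - 40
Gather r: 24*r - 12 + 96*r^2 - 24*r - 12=96*r^2 - 24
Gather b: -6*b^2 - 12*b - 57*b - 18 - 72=-6*b^2 - 69*b - 90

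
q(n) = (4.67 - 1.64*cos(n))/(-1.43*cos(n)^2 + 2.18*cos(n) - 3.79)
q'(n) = (4.67 - 1.64*cos(n))*(-2.86*sin(n)*cos(n) + 2.18*sin(n))/(-1.43*cos(n)^2 + 2.18*cos(n) - 3.79)^2 + 1.64*sin(n)/(-1.43*cos(n)^2 + 2.18*cos(n) - 3.79) = (2.3452*cos(n)^2 - 13.3562*cos(n) + 3.965)*sin(n)/(2.0449*cos(n)^4 - 6.2348*cos(n)^3 + 15.5918*cos(n)^2 - 16.5244*cos(n) + 14.3641)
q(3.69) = -0.91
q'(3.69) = -0.20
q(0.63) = -1.13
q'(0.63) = -0.36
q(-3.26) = -0.86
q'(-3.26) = 0.04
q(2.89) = -0.86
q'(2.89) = 0.09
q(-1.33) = -1.28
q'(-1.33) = -0.08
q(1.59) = -1.23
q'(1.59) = 0.29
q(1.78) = -1.16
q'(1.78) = 0.36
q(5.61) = -1.14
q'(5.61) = 0.36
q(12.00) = -1.11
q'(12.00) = 0.34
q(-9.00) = -0.89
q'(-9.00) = -0.15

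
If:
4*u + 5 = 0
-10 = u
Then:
No Solution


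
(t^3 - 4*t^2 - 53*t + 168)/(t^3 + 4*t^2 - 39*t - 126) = (t^2 - 11*t + 24)/(t^2 - 3*t - 18)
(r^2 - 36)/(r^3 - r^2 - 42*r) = (r - 6)/(r*(r - 7))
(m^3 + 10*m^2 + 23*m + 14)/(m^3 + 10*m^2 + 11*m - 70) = (m^2 + 3*m + 2)/(m^2 + 3*m - 10)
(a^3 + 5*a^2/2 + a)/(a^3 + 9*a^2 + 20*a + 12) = a*(2*a + 1)/(2*(a^2 + 7*a + 6))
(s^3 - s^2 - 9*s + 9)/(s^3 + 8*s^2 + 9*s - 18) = (s - 3)/(s + 6)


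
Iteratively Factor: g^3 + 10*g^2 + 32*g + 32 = (g + 4)*(g^2 + 6*g + 8) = (g + 2)*(g + 4)*(g + 4)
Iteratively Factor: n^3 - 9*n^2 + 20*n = (n - 5)*(n^2 - 4*n) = n*(n - 5)*(n - 4)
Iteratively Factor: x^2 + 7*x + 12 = (x + 4)*(x + 3)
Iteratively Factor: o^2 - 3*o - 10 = (o - 5)*(o + 2)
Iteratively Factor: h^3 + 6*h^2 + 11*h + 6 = (h + 2)*(h^2 + 4*h + 3) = (h + 1)*(h + 2)*(h + 3)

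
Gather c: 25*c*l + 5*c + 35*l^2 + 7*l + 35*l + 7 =c*(25*l + 5) + 35*l^2 + 42*l + 7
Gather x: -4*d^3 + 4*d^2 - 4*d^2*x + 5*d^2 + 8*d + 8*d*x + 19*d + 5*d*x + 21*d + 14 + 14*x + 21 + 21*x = -4*d^3 + 9*d^2 + 48*d + x*(-4*d^2 + 13*d + 35) + 35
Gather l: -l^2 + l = -l^2 + l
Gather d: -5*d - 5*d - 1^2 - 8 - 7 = -10*d - 16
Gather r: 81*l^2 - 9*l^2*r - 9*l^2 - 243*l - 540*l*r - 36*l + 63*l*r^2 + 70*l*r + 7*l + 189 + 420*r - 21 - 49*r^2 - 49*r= 72*l^2 - 272*l + r^2*(63*l - 49) + r*(-9*l^2 - 470*l + 371) + 168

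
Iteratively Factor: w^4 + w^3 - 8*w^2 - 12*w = (w)*(w^3 + w^2 - 8*w - 12) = w*(w + 2)*(w^2 - w - 6) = w*(w - 3)*(w + 2)*(w + 2)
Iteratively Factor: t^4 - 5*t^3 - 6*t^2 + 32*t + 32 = (t - 4)*(t^3 - t^2 - 10*t - 8) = (t - 4)^2*(t^2 + 3*t + 2) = (t - 4)^2*(t + 2)*(t + 1)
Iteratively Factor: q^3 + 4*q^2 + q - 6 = (q + 3)*(q^2 + q - 2) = (q - 1)*(q + 3)*(q + 2)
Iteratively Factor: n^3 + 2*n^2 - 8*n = (n - 2)*(n^2 + 4*n) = n*(n - 2)*(n + 4)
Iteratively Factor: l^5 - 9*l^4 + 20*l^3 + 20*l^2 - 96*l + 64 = (l - 4)*(l^4 - 5*l^3 + 20*l - 16) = (l - 4)*(l - 1)*(l^3 - 4*l^2 - 4*l + 16) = (l - 4)^2*(l - 1)*(l^2 - 4) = (l - 4)^2*(l - 1)*(l + 2)*(l - 2)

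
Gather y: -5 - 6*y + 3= -6*y - 2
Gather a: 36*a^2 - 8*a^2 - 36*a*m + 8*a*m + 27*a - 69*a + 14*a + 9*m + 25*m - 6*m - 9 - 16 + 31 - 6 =28*a^2 + a*(-28*m - 28) + 28*m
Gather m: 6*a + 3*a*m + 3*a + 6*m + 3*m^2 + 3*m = 9*a + 3*m^2 + m*(3*a + 9)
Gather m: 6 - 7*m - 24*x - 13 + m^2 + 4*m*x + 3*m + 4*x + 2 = m^2 + m*(4*x - 4) - 20*x - 5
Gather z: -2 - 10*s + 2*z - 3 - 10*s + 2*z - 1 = -20*s + 4*z - 6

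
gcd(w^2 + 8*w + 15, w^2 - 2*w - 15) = w + 3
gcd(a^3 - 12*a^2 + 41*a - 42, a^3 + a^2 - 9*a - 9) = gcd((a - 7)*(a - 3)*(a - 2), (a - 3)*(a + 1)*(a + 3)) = a - 3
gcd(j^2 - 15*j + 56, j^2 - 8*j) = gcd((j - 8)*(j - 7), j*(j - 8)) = j - 8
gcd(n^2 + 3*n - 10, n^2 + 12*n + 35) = n + 5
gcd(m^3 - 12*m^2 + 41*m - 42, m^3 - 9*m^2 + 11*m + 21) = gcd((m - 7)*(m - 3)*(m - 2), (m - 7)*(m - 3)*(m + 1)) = m^2 - 10*m + 21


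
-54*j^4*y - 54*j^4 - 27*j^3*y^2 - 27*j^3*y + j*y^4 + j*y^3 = (-6*j + y)*(3*j + y)^2*(j*y + j)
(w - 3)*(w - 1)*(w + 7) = w^3 + 3*w^2 - 25*w + 21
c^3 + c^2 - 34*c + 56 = (c - 4)*(c - 2)*(c + 7)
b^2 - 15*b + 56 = (b - 8)*(b - 7)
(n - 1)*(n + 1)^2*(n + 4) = n^4 + 5*n^3 + 3*n^2 - 5*n - 4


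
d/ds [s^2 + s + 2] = 2*s + 1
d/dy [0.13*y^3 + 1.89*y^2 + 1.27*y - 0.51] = 0.39*y^2 + 3.78*y + 1.27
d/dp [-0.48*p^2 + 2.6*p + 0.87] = 2.6 - 0.96*p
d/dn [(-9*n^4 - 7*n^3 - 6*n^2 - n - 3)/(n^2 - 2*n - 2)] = (-18*n^5 + 47*n^4 + 100*n^3 + 55*n^2 + 30*n - 4)/(n^4 - 4*n^3 + 8*n + 4)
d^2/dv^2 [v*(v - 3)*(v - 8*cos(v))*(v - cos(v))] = 9*v^3*cos(v) + 54*v^2*sin(v) - 27*v^2*cos(v) - 16*v^2*cos(2*v) + 12*v^2 - 108*v*sin(v) - 32*v*sin(2*v) - 54*v*cos(v) + 48*v*cos(2*v) - 18*v + 48*sin(2*v) + 54*cos(v) + 8*cos(2*v) + 8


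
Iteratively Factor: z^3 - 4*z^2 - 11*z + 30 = (z + 3)*(z^2 - 7*z + 10) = (z - 5)*(z + 3)*(z - 2)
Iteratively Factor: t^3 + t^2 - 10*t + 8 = (t + 4)*(t^2 - 3*t + 2) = (t - 1)*(t + 4)*(t - 2)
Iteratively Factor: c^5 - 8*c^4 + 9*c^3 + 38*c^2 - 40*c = (c + 2)*(c^4 - 10*c^3 + 29*c^2 - 20*c) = c*(c + 2)*(c^3 - 10*c^2 + 29*c - 20) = c*(c - 1)*(c + 2)*(c^2 - 9*c + 20) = c*(c - 5)*(c - 1)*(c + 2)*(c - 4)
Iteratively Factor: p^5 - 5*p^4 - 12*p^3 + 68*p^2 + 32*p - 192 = (p - 2)*(p^4 - 3*p^3 - 18*p^2 + 32*p + 96) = (p - 4)*(p - 2)*(p^3 + p^2 - 14*p - 24) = (p - 4)*(p - 2)*(p + 2)*(p^2 - p - 12) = (p - 4)^2*(p - 2)*(p + 2)*(p + 3)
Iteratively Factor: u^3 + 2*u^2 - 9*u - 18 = (u + 2)*(u^2 - 9) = (u + 2)*(u + 3)*(u - 3)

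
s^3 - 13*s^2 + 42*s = s*(s - 7)*(s - 6)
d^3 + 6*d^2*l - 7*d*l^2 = d*(d - l)*(d + 7*l)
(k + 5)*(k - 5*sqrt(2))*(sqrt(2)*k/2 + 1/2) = sqrt(2)*k^3/2 - 9*k^2/2 + 5*sqrt(2)*k^2/2 - 45*k/2 - 5*sqrt(2)*k/2 - 25*sqrt(2)/2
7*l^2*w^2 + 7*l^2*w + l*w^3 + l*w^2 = w*(7*l + w)*(l*w + l)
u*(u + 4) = u^2 + 4*u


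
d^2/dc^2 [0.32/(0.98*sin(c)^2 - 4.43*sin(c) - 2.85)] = (1.229312*sin(c)^4 - 4.167744*sin(c)^3 + 8.01104*sin(c)^2 + 4.295328*sin(c) - 14.347456)/(-0.98*sin(c)^2 + 4.43*sin(c) + 2.85)^3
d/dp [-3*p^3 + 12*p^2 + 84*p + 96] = -9*p^2 + 24*p + 84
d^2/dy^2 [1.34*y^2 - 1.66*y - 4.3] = 2.68000000000000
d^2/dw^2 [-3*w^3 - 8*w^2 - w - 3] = -18*w - 16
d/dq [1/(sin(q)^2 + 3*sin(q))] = -(2*sin(q) + 3)*cos(q)/((sin(q) + 3)^2*sin(q)^2)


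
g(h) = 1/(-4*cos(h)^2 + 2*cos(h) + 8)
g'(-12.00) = -0.05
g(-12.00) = 0.15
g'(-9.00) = -0.47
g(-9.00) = 0.35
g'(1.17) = -0.02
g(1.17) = 0.12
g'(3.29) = -0.33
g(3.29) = 0.47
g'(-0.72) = 0.05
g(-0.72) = 0.14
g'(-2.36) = -0.26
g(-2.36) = 0.22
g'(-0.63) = 0.05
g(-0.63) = 0.14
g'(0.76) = -0.05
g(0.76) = 0.14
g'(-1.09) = 0.02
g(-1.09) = 0.12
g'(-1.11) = 0.02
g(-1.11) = 0.12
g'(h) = (-8*sin(h)*cos(h) + 2*sin(h))/(-4*cos(h)^2 + 2*cos(h) + 8)^2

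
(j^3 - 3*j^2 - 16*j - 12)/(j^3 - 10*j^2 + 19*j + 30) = (j + 2)/(j - 5)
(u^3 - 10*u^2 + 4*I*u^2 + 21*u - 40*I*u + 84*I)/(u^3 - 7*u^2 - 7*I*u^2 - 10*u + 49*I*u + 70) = (u^2 + u*(-3 + 4*I) - 12*I)/(u^2 - 7*I*u - 10)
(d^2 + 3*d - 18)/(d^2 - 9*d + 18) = (d + 6)/(d - 6)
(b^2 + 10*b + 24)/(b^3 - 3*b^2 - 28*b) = (b + 6)/(b*(b - 7))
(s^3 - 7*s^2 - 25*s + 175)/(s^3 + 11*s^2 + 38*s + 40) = (s^2 - 12*s + 35)/(s^2 + 6*s + 8)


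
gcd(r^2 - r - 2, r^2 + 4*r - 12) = r - 2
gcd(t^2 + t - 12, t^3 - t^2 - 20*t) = t + 4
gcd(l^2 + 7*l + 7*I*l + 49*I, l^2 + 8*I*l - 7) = l + 7*I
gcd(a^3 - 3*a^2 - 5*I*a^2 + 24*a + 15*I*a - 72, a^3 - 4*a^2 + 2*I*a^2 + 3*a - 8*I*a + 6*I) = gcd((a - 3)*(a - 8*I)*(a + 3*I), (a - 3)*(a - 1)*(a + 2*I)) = a - 3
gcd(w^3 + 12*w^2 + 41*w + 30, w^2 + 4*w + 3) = w + 1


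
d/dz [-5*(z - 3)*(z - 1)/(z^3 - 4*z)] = 5*(z^4 - 8*z^3 + 13*z^2 - 12)/(z^2*(z^4 - 8*z^2 + 16))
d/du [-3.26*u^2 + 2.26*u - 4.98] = 2.26 - 6.52*u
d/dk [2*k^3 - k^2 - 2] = 2*k*(3*k - 1)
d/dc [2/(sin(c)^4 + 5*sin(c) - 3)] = -2*(4*sin(c)^3 + 5)*cos(c)/(sin(c)^4 + 5*sin(c) - 3)^2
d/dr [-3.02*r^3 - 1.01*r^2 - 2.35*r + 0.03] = -9.06*r^2 - 2.02*r - 2.35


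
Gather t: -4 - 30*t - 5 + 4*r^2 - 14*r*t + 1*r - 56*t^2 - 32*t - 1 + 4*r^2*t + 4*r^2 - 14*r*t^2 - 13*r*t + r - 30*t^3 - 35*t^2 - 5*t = 8*r^2 + 2*r - 30*t^3 + t^2*(-14*r - 91) + t*(4*r^2 - 27*r - 67) - 10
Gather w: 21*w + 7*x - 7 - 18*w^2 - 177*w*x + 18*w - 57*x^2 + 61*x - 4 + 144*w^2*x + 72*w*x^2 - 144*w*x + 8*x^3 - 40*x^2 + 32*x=w^2*(144*x - 18) + w*(72*x^2 - 321*x + 39) + 8*x^3 - 97*x^2 + 100*x - 11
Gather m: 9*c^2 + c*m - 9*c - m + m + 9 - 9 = 9*c^2 + c*m - 9*c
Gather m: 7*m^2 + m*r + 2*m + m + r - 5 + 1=7*m^2 + m*(r + 3) + r - 4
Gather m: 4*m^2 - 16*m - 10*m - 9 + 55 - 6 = 4*m^2 - 26*m + 40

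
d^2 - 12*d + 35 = (d - 7)*(d - 5)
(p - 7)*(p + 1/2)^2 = p^3 - 6*p^2 - 27*p/4 - 7/4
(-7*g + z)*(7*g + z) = -49*g^2 + z^2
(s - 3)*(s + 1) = s^2 - 2*s - 3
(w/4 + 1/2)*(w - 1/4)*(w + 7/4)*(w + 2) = w^4/4 + 11*w^3/8 + 153*w^2/64 + 17*w/16 - 7/16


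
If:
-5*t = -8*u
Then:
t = 8*u/5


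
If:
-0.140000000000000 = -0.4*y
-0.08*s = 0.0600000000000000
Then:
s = -0.75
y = 0.35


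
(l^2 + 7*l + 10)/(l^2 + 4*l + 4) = (l + 5)/(l + 2)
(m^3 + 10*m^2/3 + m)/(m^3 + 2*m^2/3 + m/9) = 3*(m + 3)/(3*m + 1)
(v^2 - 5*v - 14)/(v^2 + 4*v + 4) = (v - 7)/(v + 2)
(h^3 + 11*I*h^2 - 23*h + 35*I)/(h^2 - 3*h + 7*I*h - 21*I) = (h^2 + 4*I*h + 5)/(h - 3)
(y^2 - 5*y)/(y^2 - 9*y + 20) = y/(y - 4)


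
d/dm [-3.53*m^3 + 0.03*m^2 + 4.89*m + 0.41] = -10.59*m^2 + 0.06*m + 4.89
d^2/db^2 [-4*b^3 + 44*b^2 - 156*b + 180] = 88 - 24*b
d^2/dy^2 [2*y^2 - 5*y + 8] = 4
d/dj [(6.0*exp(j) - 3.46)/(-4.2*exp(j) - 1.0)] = -20.532*exp(j)/(4.2*exp(j) + 1.0)^2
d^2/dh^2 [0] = 0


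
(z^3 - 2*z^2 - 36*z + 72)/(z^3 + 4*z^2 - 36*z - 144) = (z - 2)/(z + 4)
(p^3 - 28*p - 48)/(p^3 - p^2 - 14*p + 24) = (p^2 - 4*p - 12)/(p^2 - 5*p + 6)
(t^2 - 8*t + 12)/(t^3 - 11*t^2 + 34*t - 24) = (t - 2)/(t^2 - 5*t + 4)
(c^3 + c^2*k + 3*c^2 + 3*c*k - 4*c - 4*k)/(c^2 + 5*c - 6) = (c^2 + c*k + 4*c + 4*k)/(c + 6)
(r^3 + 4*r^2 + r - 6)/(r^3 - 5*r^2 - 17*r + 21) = (r + 2)/(r - 7)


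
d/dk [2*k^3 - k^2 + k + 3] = 6*k^2 - 2*k + 1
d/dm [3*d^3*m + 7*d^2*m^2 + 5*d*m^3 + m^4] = 3*d^3 + 14*d^2*m + 15*d*m^2 + 4*m^3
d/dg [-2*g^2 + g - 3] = 1 - 4*g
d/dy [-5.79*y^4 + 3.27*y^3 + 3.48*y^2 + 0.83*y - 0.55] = -23.16*y^3 + 9.81*y^2 + 6.96*y + 0.83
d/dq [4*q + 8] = 4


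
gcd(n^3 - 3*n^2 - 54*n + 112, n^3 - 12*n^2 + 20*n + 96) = n - 8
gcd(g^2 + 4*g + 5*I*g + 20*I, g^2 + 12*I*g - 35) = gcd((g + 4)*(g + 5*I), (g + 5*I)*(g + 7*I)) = g + 5*I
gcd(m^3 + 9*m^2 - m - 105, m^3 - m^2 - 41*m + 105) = m^2 + 4*m - 21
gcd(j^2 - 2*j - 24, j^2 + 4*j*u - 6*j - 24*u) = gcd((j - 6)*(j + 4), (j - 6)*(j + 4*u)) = j - 6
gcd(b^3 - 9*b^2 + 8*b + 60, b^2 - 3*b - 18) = b - 6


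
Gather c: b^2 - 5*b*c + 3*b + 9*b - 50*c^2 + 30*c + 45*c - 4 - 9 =b^2 + 12*b - 50*c^2 + c*(75 - 5*b) - 13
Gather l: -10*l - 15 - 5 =-10*l - 20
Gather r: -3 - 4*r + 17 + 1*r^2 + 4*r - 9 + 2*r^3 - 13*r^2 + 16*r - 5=2*r^3 - 12*r^2 + 16*r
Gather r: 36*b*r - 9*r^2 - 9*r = -9*r^2 + r*(36*b - 9)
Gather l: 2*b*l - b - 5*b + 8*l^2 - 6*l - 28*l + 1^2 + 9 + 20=-6*b + 8*l^2 + l*(2*b - 34) + 30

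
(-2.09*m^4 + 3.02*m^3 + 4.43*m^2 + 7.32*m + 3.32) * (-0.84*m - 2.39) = 1.7556*m^5 + 2.4583*m^4 - 10.939*m^3 - 16.7365*m^2 - 20.2836*m - 7.9348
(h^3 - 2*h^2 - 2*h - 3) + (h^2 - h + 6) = h^3 - h^2 - 3*h + 3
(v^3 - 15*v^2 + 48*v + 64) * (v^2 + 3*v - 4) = v^5 - 12*v^4 - v^3 + 268*v^2 - 256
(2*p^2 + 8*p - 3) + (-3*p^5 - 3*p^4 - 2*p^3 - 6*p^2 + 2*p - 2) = -3*p^5 - 3*p^4 - 2*p^3 - 4*p^2 + 10*p - 5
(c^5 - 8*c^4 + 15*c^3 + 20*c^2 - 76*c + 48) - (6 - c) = c^5 - 8*c^4 + 15*c^3 + 20*c^2 - 75*c + 42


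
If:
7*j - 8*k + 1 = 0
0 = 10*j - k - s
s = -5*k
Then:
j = -1/27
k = 5/54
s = -25/54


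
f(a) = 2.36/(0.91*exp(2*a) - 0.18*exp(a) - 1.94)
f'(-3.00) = 0.00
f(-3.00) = -1.21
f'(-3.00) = 0.00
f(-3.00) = -1.21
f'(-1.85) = -0.01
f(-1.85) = -1.21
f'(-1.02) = -0.11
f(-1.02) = -1.25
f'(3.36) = -0.01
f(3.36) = 0.00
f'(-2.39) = 0.00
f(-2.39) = -1.21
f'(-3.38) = 0.00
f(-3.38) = -1.21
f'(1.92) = -0.13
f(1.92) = 0.06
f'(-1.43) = -0.04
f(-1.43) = -1.22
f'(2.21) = -0.07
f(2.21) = 0.03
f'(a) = 2.36*(-1.82*exp(2*a) + 0.18*exp(a))/(0.91*exp(2*a) - 0.18*exp(a) - 1.94)^2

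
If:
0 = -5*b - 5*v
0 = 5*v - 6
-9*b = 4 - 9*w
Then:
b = -6/5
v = 6/5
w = -34/45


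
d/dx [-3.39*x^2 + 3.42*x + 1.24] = 3.42 - 6.78*x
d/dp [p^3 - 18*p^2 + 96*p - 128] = 3*p^2 - 36*p + 96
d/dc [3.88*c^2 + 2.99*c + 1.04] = 7.76*c + 2.99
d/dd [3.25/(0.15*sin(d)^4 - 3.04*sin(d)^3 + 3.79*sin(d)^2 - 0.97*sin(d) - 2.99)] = (-1.95*sin(d)^3 + 29.64*sin(d)^2 - 24.635*sin(d) + 3.1525)*cos(d)/(-0.15*sin(d)^4 + 3.04*sin(d)^3 - 3.79*sin(d)^2 + 0.97*sin(d) + 2.99)^2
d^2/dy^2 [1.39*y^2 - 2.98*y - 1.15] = 2.78000000000000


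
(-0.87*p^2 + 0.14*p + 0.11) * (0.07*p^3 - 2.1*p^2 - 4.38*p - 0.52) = -0.0609*p^5 + 1.8368*p^4 + 3.5243*p^3 - 0.3918*p^2 - 0.5546*p - 0.0572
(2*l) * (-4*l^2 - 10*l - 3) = -8*l^3 - 20*l^2 - 6*l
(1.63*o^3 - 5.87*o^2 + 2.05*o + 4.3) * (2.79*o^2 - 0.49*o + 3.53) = 4.5477*o^5 - 17.176*o^4 + 14.3497*o^3 - 9.7286*o^2 + 5.1295*o + 15.179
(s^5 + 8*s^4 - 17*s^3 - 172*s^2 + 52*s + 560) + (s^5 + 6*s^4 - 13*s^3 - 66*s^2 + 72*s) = 2*s^5 + 14*s^4 - 30*s^3 - 238*s^2 + 124*s + 560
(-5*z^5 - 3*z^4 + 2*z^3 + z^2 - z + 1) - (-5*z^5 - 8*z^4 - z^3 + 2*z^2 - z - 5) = 5*z^4 + 3*z^3 - z^2 + 6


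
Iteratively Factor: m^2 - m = (m)*(m - 1)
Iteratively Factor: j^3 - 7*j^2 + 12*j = (j - 3)*(j^2 - 4*j) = (j - 4)*(j - 3)*(j)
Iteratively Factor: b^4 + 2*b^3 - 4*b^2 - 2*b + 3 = (b + 1)*(b^3 + b^2 - 5*b + 3) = (b - 1)*(b + 1)*(b^2 + 2*b - 3) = (b - 1)^2*(b + 1)*(b + 3)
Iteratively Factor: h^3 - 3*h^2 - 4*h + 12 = (h - 3)*(h^2 - 4) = (h - 3)*(h + 2)*(h - 2)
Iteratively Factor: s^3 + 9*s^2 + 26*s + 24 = (s + 4)*(s^2 + 5*s + 6) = (s + 3)*(s + 4)*(s + 2)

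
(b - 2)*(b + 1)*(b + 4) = b^3 + 3*b^2 - 6*b - 8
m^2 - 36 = (m - 6)*(m + 6)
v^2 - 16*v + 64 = (v - 8)^2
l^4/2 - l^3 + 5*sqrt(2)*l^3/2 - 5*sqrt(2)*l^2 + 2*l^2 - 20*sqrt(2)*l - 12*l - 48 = (l/2 + sqrt(2))*(l - 4)*(l + 2)*(l + 3*sqrt(2))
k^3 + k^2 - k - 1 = (k - 1)*(k + 1)^2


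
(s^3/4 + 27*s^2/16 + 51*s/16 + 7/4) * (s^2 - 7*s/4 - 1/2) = s^5/4 + 5*s^4/4 + 7*s^3/64 - 299*s^2/64 - 149*s/32 - 7/8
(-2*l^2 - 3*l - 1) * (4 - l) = 2*l^3 - 5*l^2 - 11*l - 4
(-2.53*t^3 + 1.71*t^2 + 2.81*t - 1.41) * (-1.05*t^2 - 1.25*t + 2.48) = 2.6565*t^5 + 1.367*t^4 - 11.3624*t^3 + 2.2088*t^2 + 8.7313*t - 3.4968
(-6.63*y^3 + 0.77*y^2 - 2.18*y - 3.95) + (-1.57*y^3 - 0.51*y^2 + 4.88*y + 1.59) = -8.2*y^3 + 0.26*y^2 + 2.7*y - 2.36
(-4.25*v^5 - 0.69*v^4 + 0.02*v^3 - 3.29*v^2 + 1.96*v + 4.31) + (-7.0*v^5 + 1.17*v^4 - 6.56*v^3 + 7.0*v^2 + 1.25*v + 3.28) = -11.25*v^5 + 0.48*v^4 - 6.54*v^3 + 3.71*v^2 + 3.21*v + 7.59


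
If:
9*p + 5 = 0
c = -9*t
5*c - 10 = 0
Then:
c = 2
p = -5/9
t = -2/9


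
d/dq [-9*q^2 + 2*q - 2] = 2 - 18*q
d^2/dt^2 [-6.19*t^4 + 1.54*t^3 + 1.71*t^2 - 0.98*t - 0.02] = -74.28*t^2 + 9.24*t + 3.42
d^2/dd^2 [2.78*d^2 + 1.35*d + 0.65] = 5.56000000000000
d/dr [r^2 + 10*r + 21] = 2*r + 10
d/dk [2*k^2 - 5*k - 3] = 4*k - 5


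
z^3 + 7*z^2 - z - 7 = (z - 1)*(z + 1)*(z + 7)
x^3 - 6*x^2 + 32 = (x - 4)^2*(x + 2)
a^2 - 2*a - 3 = (a - 3)*(a + 1)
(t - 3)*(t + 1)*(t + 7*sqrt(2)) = t^3 - 2*t^2 + 7*sqrt(2)*t^2 - 14*sqrt(2)*t - 3*t - 21*sqrt(2)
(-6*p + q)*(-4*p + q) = 24*p^2 - 10*p*q + q^2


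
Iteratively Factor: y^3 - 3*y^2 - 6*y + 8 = (y + 2)*(y^2 - 5*y + 4) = (y - 4)*(y + 2)*(y - 1)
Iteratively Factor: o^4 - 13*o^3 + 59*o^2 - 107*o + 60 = (o - 3)*(o^3 - 10*o^2 + 29*o - 20) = (o - 3)*(o - 1)*(o^2 - 9*o + 20) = (o - 4)*(o - 3)*(o - 1)*(o - 5)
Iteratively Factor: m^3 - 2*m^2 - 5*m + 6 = (m + 2)*(m^2 - 4*m + 3) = (m - 3)*(m + 2)*(m - 1)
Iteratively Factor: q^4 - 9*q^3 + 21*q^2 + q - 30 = (q - 3)*(q^3 - 6*q^2 + 3*q + 10) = (q - 5)*(q - 3)*(q^2 - q - 2) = (q - 5)*(q - 3)*(q - 2)*(q + 1)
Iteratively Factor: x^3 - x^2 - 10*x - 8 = (x + 1)*(x^2 - 2*x - 8) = (x - 4)*(x + 1)*(x + 2)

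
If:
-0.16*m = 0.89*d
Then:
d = -0.179775280898876*m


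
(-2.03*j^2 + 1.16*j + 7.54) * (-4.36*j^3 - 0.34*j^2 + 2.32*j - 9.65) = 8.8508*j^5 - 4.3674*j^4 - 37.9784*j^3 + 19.7171*j^2 + 6.2988*j - 72.761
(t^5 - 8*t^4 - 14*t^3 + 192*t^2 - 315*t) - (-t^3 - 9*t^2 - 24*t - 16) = t^5 - 8*t^4 - 13*t^3 + 201*t^2 - 291*t + 16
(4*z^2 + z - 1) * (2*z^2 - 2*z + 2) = 8*z^4 - 6*z^3 + 4*z^2 + 4*z - 2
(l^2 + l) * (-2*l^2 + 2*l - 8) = -2*l^4 - 6*l^2 - 8*l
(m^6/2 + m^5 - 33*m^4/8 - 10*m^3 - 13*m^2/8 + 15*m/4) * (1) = m^6/2 + m^5 - 33*m^4/8 - 10*m^3 - 13*m^2/8 + 15*m/4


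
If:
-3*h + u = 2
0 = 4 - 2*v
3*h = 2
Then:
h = 2/3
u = 4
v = 2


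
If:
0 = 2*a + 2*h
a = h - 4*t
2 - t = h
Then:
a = -4/3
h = 4/3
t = 2/3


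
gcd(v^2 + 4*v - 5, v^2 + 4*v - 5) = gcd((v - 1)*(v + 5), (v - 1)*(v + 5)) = v^2 + 4*v - 5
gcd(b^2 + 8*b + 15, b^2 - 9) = b + 3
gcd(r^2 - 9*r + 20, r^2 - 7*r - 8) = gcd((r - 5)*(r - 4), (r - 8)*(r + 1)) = 1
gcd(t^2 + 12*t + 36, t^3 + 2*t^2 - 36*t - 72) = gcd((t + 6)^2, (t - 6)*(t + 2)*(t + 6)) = t + 6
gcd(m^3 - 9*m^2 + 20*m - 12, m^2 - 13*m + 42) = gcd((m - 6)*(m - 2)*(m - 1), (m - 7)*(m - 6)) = m - 6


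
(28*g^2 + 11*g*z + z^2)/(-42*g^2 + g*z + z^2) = (4*g + z)/(-6*g + z)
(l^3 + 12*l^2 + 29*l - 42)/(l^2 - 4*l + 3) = (l^2 + 13*l + 42)/(l - 3)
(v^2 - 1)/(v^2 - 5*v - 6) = (v - 1)/(v - 6)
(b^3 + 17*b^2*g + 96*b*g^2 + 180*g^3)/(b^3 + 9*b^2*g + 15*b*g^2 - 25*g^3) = (b^2 + 12*b*g + 36*g^2)/(b^2 + 4*b*g - 5*g^2)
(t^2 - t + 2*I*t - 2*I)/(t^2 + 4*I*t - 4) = (t - 1)/(t + 2*I)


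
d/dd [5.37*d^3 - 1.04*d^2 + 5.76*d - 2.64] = 16.11*d^2 - 2.08*d + 5.76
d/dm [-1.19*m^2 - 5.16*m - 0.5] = -2.38*m - 5.16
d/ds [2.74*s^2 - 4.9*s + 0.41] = 5.48*s - 4.9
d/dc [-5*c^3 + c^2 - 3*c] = -15*c^2 + 2*c - 3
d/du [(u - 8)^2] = 2*u - 16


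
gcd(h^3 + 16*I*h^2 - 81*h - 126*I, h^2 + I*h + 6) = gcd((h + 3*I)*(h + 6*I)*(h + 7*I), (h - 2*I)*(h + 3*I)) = h + 3*I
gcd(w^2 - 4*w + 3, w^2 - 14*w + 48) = 1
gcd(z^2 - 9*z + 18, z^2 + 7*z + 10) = 1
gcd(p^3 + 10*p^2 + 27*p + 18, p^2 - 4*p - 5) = p + 1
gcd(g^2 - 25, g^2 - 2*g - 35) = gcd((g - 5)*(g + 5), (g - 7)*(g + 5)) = g + 5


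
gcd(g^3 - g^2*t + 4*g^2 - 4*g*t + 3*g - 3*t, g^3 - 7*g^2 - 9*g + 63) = g + 3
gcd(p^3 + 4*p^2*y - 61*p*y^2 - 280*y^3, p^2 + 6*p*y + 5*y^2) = p + 5*y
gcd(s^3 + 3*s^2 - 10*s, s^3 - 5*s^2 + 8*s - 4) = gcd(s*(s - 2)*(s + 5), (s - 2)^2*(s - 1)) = s - 2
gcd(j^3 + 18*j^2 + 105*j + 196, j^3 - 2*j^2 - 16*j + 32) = j + 4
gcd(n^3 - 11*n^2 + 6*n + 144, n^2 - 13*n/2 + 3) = n - 6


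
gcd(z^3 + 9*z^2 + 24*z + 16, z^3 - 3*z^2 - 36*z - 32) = z^2 + 5*z + 4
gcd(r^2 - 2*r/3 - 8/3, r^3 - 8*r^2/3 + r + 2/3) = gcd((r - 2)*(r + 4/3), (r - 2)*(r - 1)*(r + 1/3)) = r - 2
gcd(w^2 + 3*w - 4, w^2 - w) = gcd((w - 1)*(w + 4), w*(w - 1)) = w - 1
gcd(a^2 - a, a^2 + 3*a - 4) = a - 1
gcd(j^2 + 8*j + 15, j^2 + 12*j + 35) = j + 5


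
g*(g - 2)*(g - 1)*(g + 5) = g^4 + 2*g^3 - 13*g^2 + 10*g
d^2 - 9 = (d - 3)*(d + 3)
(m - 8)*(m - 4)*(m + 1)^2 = m^4 - 10*m^3 + 9*m^2 + 52*m + 32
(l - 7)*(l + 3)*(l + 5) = l^3 + l^2 - 41*l - 105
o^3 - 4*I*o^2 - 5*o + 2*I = (o - 2*I)*(o - I)^2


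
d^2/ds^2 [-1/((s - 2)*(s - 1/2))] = 4*(-4*(s - 2)^2 - 2*(s - 2)*(2*s - 1) - (2*s - 1)^2)/((s - 2)^3*(2*s - 1)^3)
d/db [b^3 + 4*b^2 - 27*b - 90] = 3*b^2 + 8*b - 27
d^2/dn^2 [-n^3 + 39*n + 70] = -6*n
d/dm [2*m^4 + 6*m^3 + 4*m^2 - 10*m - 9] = 8*m^3 + 18*m^2 + 8*m - 10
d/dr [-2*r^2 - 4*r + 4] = -4*r - 4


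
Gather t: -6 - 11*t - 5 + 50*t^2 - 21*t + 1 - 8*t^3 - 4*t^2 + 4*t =-8*t^3 + 46*t^2 - 28*t - 10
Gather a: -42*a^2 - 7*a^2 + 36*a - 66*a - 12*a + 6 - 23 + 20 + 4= -49*a^2 - 42*a + 7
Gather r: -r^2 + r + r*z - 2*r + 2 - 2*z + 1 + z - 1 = -r^2 + r*(z - 1) - z + 2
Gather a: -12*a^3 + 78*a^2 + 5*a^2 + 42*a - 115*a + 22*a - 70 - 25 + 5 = -12*a^3 + 83*a^2 - 51*a - 90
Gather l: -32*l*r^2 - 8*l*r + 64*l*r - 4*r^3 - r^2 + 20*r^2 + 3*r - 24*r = l*(-32*r^2 + 56*r) - 4*r^3 + 19*r^2 - 21*r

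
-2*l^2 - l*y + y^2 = (-2*l + y)*(l + y)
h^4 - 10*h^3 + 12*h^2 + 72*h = h*(h - 6)^2*(h + 2)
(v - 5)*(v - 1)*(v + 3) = v^3 - 3*v^2 - 13*v + 15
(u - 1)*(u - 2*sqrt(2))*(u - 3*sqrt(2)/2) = u^3 - 7*sqrt(2)*u^2/2 - u^2 + 7*sqrt(2)*u/2 + 6*u - 6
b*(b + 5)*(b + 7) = b^3 + 12*b^2 + 35*b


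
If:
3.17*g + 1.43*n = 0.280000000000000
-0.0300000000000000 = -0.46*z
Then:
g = 0.0883280757097792 - 0.451104100946372*n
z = 0.07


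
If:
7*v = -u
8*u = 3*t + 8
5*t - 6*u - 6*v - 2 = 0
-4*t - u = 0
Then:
No Solution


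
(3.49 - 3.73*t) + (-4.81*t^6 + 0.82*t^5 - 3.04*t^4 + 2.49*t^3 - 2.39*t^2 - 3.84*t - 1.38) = -4.81*t^6 + 0.82*t^5 - 3.04*t^4 + 2.49*t^3 - 2.39*t^2 - 7.57*t + 2.11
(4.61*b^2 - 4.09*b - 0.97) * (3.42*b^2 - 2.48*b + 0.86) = 15.7662*b^4 - 25.4206*b^3 + 10.7904*b^2 - 1.1118*b - 0.8342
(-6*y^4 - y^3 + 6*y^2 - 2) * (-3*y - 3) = 18*y^5 + 21*y^4 - 15*y^3 - 18*y^2 + 6*y + 6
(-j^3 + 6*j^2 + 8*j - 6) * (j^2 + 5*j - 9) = -j^5 + j^4 + 47*j^3 - 20*j^2 - 102*j + 54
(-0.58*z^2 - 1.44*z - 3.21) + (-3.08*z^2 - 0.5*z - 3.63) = -3.66*z^2 - 1.94*z - 6.84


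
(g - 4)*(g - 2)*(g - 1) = g^3 - 7*g^2 + 14*g - 8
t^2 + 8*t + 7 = (t + 1)*(t + 7)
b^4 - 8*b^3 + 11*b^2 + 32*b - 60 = (b - 5)*(b - 3)*(b - 2)*(b + 2)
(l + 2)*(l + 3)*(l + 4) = l^3 + 9*l^2 + 26*l + 24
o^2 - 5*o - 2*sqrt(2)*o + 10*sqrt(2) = (o - 5)*(o - 2*sqrt(2))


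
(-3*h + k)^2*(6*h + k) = 54*h^3 - 27*h^2*k + k^3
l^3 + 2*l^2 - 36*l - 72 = (l - 6)*(l + 2)*(l + 6)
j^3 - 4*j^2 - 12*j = j*(j - 6)*(j + 2)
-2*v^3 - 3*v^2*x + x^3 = (-2*v + x)*(v + x)^2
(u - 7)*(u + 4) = u^2 - 3*u - 28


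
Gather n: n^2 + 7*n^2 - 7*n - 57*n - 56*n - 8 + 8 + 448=8*n^2 - 120*n + 448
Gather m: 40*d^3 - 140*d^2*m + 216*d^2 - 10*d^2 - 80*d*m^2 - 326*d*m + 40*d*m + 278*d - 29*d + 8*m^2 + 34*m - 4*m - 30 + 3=40*d^3 + 206*d^2 + 249*d + m^2*(8 - 80*d) + m*(-140*d^2 - 286*d + 30) - 27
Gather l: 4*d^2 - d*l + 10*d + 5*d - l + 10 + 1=4*d^2 + 15*d + l*(-d - 1) + 11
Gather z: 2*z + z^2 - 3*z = z^2 - z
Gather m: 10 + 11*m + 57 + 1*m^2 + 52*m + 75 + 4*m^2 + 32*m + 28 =5*m^2 + 95*m + 170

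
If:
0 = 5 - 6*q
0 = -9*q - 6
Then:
No Solution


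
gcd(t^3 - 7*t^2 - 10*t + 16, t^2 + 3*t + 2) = t + 2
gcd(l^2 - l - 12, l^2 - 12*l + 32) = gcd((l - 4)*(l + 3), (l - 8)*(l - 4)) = l - 4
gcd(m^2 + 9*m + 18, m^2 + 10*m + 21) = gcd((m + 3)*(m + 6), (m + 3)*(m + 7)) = m + 3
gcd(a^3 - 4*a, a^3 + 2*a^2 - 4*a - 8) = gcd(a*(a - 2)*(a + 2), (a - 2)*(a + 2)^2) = a^2 - 4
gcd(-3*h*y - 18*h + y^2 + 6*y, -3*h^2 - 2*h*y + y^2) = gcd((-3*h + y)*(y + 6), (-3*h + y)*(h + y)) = -3*h + y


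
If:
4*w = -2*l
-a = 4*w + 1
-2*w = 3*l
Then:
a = -1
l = 0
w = 0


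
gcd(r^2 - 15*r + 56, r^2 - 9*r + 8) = r - 8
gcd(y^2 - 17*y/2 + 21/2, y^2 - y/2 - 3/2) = y - 3/2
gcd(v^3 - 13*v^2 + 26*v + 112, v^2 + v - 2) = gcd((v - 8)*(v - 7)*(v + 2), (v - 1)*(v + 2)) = v + 2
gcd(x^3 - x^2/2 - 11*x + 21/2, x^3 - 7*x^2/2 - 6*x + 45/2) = x - 3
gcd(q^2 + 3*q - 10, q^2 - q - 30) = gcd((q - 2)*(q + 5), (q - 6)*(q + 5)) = q + 5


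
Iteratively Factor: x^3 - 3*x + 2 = (x - 1)*(x^2 + x - 2) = (x - 1)^2*(x + 2)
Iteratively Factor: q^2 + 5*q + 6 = (q + 2)*(q + 3)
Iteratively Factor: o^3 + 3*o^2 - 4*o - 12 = (o - 2)*(o^2 + 5*o + 6) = (o - 2)*(o + 2)*(o + 3)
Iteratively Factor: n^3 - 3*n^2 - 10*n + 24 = (n + 3)*(n^2 - 6*n + 8) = (n - 2)*(n + 3)*(n - 4)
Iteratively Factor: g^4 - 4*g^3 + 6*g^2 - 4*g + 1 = (g - 1)*(g^3 - 3*g^2 + 3*g - 1) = (g - 1)^2*(g^2 - 2*g + 1) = (g - 1)^3*(g - 1)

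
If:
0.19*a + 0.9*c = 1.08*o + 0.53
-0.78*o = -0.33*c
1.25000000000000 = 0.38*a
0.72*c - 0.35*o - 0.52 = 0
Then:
No Solution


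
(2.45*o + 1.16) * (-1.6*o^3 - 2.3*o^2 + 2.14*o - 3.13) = -3.92*o^4 - 7.491*o^3 + 2.575*o^2 - 5.1861*o - 3.6308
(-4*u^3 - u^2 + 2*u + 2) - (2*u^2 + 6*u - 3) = -4*u^3 - 3*u^2 - 4*u + 5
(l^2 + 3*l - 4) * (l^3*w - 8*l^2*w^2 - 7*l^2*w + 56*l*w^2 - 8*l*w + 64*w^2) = l^5*w - 8*l^4*w^2 - 4*l^4*w + 32*l^3*w^2 - 33*l^3*w + 264*l^2*w^2 + 4*l^2*w - 32*l*w^2 + 32*l*w - 256*w^2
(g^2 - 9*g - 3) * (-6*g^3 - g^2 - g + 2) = -6*g^5 + 53*g^4 + 26*g^3 + 14*g^2 - 15*g - 6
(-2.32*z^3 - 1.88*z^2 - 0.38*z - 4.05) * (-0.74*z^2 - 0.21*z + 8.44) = 1.7168*z^5 + 1.8784*z^4 - 18.9048*z^3 - 12.7904*z^2 - 2.3567*z - 34.182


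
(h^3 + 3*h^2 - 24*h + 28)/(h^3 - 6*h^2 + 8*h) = (h^2 + 5*h - 14)/(h*(h - 4))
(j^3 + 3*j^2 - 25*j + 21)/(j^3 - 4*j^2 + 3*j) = (j + 7)/j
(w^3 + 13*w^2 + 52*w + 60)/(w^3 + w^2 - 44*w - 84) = (w + 5)/(w - 7)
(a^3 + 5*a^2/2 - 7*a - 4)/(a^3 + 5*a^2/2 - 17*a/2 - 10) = (2*a^2 - 3*a - 2)/(2*a^2 - 3*a - 5)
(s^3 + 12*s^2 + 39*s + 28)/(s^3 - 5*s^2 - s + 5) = (s^2 + 11*s + 28)/(s^2 - 6*s + 5)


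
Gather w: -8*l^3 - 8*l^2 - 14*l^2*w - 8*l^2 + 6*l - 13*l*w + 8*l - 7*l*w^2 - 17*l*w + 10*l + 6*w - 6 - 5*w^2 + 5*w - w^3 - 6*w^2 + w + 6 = -8*l^3 - 16*l^2 + 24*l - w^3 + w^2*(-7*l - 11) + w*(-14*l^2 - 30*l + 12)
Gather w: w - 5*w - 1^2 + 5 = 4 - 4*w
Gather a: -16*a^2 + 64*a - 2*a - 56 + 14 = -16*a^2 + 62*a - 42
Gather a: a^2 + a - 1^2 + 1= a^2 + a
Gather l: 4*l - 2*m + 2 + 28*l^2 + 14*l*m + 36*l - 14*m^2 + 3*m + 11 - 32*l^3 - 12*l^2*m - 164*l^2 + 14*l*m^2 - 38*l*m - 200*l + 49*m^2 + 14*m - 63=-32*l^3 + l^2*(-12*m - 136) + l*(14*m^2 - 24*m - 160) + 35*m^2 + 15*m - 50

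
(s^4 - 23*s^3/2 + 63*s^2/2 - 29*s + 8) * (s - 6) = s^5 - 35*s^4/2 + 201*s^3/2 - 218*s^2 + 182*s - 48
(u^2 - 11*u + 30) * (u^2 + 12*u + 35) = u^4 + u^3 - 67*u^2 - 25*u + 1050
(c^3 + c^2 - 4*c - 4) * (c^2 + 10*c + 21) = c^5 + 11*c^4 + 27*c^3 - 23*c^2 - 124*c - 84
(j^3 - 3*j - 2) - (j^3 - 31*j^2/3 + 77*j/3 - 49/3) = 31*j^2/3 - 86*j/3 + 43/3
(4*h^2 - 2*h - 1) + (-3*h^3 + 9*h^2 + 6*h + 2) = -3*h^3 + 13*h^2 + 4*h + 1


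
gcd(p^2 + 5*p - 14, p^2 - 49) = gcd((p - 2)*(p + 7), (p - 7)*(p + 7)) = p + 7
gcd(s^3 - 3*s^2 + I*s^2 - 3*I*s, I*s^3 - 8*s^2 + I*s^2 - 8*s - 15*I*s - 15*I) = 1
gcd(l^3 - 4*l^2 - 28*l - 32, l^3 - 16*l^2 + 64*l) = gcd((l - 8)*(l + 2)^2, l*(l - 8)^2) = l - 8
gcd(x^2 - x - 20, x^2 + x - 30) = x - 5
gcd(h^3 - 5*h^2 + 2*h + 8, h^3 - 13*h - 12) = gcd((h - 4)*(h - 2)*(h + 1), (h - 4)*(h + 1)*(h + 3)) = h^2 - 3*h - 4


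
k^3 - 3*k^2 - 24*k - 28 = (k - 7)*(k + 2)^2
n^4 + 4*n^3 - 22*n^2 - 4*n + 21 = (n - 3)*(n - 1)*(n + 1)*(n + 7)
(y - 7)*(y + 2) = y^2 - 5*y - 14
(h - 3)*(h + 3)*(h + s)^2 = h^4 + 2*h^3*s + h^2*s^2 - 9*h^2 - 18*h*s - 9*s^2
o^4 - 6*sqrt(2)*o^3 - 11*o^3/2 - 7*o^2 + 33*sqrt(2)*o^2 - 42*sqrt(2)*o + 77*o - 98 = (o - 7/2)*(o - 2)*(o - 7*sqrt(2))*(o + sqrt(2))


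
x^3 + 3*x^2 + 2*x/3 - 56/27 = (x - 2/3)*(x + 4/3)*(x + 7/3)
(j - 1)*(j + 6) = j^2 + 5*j - 6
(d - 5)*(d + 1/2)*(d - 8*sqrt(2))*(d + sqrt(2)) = d^4 - 7*sqrt(2)*d^3 - 9*d^3/2 - 37*d^2/2 + 63*sqrt(2)*d^2/2 + 35*sqrt(2)*d/2 + 72*d + 40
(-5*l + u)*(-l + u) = 5*l^2 - 6*l*u + u^2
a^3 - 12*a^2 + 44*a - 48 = (a - 6)*(a - 4)*(a - 2)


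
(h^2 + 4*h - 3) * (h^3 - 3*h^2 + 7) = h^5 + h^4 - 15*h^3 + 16*h^2 + 28*h - 21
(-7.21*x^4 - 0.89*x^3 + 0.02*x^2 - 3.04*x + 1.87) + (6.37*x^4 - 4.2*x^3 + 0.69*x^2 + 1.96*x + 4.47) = -0.84*x^4 - 5.09*x^3 + 0.71*x^2 - 1.08*x + 6.34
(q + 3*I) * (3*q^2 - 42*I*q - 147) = 3*q^3 - 33*I*q^2 - 21*q - 441*I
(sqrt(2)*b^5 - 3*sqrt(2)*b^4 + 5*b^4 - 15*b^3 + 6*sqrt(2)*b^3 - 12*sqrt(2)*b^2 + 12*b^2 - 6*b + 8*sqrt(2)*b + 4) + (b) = sqrt(2)*b^5 - 3*sqrt(2)*b^4 + 5*b^4 - 15*b^3 + 6*sqrt(2)*b^3 - 12*sqrt(2)*b^2 + 12*b^2 - 5*b + 8*sqrt(2)*b + 4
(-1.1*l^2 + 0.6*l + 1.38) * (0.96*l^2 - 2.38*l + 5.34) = -1.056*l^4 + 3.194*l^3 - 5.9772*l^2 - 0.0804*l + 7.3692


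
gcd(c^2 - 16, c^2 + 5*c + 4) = c + 4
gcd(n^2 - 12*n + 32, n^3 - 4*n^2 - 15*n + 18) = 1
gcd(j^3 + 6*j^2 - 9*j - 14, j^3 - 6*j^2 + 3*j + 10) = j^2 - j - 2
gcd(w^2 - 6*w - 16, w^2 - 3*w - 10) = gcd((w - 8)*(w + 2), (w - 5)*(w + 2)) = w + 2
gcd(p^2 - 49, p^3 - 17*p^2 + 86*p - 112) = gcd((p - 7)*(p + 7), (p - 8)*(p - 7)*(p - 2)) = p - 7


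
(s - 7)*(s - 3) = s^2 - 10*s + 21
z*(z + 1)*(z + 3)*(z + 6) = z^4 + 10*z^3 + 27*z^2 + 18*z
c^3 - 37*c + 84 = (c - 4)*(c - 3)*(c + 7)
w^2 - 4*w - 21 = (w - 7)*(w + 3)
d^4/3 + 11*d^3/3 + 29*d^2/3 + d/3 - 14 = (d/3 + 1)*(d - 1)*(d + 2)*(d + 7)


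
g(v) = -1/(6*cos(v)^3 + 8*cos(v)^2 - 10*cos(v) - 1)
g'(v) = -(18*sin(v)*cos(v)^2 + 16*sin(v)*cos(v) - 10*sin(v))/(6*cos(v)^3 + 8*cos(v)^2 - 10*cos(v) - 1)^2 = 2*(-9*cos(v)^2 - 8*cos(v) + 5)*sin(v)/(6*cos(v)^3 + 8*cos(v)^2 - 10*cos(v) - 1)^2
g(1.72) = -1.55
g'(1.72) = 28.60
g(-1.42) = 0.43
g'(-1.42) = -1.34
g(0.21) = -0.40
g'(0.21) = -0.77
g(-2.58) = -0.10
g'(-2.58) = -0.06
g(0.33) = -0.56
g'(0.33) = -2.17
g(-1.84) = -0.47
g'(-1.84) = -2.80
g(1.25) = 0.32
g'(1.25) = 0.30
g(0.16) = -0.37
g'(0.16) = -0.51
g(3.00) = -0.09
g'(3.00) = 0.01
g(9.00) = -0.10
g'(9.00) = 0.04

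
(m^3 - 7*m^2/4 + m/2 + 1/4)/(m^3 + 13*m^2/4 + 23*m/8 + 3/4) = 2*(4*m^3 - 7*m^2 + 2*m + 1)/(8*m^3 + 26*m^2 + 23*m + 6)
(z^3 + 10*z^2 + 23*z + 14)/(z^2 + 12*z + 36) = (z^3 + 10*z^2 + 23*z + 14)/(z^2 + 12*z + 36)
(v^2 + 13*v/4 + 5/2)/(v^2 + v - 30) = (v^2 + 13*v/4 + 5/2)/(v^2 + v - 30)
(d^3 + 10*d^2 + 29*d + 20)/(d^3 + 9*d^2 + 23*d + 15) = (d + 4)/(d + 3)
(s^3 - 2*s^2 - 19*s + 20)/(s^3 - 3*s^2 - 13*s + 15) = (s + 4)/(s + 3)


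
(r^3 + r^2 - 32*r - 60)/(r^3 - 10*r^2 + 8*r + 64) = (r^2 - r - 30)/(r^2 - 12*r + 32)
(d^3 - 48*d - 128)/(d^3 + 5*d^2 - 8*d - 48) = (d - 8)/(d - 3)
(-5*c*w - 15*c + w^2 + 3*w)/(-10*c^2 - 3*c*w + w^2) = (w + 3)/(2*c + w)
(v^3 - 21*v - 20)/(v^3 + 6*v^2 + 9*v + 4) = (v - 5)/(v + 1)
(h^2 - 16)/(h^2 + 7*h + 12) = (h - 4)/(h + 3)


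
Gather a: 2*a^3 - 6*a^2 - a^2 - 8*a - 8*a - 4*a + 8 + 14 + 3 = 2*a^3 - 7*a^2 - 20*a + 25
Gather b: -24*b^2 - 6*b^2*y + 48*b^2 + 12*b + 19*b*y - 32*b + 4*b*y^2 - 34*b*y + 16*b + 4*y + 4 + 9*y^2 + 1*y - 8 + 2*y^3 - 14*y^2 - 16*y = b^2*(24 - 6*y) + b*(4*y^2 - 15*y - 4) + 2*y^3 - 5*y^2 - 11*y - 4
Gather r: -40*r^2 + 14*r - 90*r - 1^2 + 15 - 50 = -40*r^2 - 76*r - 36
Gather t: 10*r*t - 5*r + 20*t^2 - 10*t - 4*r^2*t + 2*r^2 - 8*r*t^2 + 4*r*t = 2*r^2 - 5*r + t^2*(20 - 8*r) + t*(-4*r^2 + 14*r - 10)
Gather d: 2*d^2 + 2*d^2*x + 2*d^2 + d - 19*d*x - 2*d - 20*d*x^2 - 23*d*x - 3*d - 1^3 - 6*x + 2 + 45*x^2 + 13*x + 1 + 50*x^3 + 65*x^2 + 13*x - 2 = d^2*(2*x + 4) + d*(-20*x^2 - 42*x - 4) + 50*x^3 + 110*x^2 + 20*x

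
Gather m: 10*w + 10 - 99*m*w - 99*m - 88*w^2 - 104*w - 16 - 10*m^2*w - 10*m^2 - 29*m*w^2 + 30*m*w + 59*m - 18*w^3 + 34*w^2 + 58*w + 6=m^2*(-10*w - 10) + m*(-29*w^2 - 69*w - 40) - 18*w^3 - 54*w^2 - 36*w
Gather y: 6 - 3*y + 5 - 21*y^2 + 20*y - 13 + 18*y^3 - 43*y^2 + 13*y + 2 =18*y^3 - 64*y^2 + 30*y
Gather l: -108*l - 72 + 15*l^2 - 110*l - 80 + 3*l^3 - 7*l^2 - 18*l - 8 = 3*l^3 + 8*l^2 - 236*l - 160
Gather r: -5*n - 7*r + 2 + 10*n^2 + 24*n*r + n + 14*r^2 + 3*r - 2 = 10*n^2 - 4*n + 14*r^2 + r*(24*n - 4)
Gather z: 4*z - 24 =4*z - 24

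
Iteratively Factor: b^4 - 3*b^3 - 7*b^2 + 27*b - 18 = (b - 2)*(b^3 - b^2 - 9*b + 9) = (b - 2)*(b - 1)*(b^2 - 9) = (b - 2)*(b - 1)*(b + 3)*(b - 3)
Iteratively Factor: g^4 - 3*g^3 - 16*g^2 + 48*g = (g - 4)*(g^3 + g^2 - 12*g) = g*(g - 4)*(g^2 + g - 12) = g*(g - 4)*(g - 3)*(g + 4)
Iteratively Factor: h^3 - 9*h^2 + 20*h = (h - 5)*(h^2 - 4*h) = (h - 5)*(h - 4)*(h)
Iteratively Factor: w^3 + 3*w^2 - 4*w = (w - 1)*(w^2 + 4*w) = w*(w - 1)*(w + 4)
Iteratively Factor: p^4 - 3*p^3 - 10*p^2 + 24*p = (p)*(p^3 - 3*p^2 - 10*p + 24) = p*(p - 2)*(p^2 - p - 12) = p*(p - 4)*(p - 2)*(p + 3)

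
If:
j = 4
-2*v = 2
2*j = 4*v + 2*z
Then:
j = 4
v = -1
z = 6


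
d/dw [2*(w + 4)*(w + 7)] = 4*w + 22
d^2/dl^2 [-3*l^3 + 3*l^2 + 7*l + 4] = 6 - 18*l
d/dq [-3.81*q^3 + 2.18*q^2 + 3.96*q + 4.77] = -11.43*q^2 + 4.36*q + 3.96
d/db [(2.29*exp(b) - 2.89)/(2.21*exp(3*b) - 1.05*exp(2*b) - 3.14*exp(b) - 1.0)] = (-10.1218*exp(3*b) + 21.5652*exp(2*b) - 6.069*exp(b) - 11.3646)*exp(b)/(4.8841*exp(6*b) - 4.641*exp(5*b) - 12.7763*exp(4*b) + 2.174*exp(3*b) + 11.9596*exp(2*b) + 6.28*exp(b) + 1.0)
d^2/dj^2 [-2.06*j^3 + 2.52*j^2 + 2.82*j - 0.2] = 5.04 - 12.36*j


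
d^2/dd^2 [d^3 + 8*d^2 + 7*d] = 6*d + 16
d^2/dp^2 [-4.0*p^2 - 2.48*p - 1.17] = -8.00000000000000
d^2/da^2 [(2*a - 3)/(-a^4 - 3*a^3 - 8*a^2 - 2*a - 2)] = 2*(-(2*a - 3)*(4*a^3 + 9*a^2 + 16*a + 2)^2 + (8*a^3 + 18*a^2 + 32*a + (2*a - 3)*(6*a^2 + 9*a + 8) + 4)*(a^4 + 3*a^3 + 8*a^2 + 2*a + 2))/(a^4 + 3*a^3 + 8*a^2 + 2*a + 2)^3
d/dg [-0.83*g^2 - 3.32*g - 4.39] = -1.66*g - 3.32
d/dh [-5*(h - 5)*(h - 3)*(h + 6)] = -15*h^2 + 20*h + 165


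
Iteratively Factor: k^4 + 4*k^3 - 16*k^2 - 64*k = (k)*(k^3 + 4*k^2 - 16*k - 64) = k*(k - 4)*(k^2 + 8*k + 16) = k*(k - 4)*(k + 4)*(k + 4)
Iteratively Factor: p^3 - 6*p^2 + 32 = (p + 2)*(p^2 - 8*p + 16) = (p - 4)*(p + 2)*(p - 4)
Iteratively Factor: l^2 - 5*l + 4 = (l - 4)*(l - 1)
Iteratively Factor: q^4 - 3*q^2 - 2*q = (q - 2)*(q^3 + 2*q^2 + q) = (q - 2)*(q + 1)*(q^2 + q) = (q - 2)*(q + 1)^2*(q)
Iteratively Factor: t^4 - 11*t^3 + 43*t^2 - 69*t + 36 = (t - 3)*(t^3 - 8*t^2 + 19*t - 12) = (t - 3)^2*(t^2 - 5*t + 4) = (t - 4)*(t - 3)^2*(t - 1)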